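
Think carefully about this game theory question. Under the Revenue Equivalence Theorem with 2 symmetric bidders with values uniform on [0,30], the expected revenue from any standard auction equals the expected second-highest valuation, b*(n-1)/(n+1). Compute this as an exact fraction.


Step 1: By Revenue Equivalence, expected revenue = b*(n-1)/(n+1)
Step 2: Substituting n = 2, b = 30
Step 3: Revenue = 30*(2-1)/(2+1) = 30*1/3
Step 4: Revenue = 30/3 = 10

10


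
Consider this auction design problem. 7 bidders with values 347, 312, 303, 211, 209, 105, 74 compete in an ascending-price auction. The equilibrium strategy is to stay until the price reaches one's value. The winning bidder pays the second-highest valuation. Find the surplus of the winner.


Step 1: Identify the highest value: 347
Step 2: Identify the second-highest value: 312
Step 3: The final price = second-highest value = 312
Step 4: Surplus = 347 - 312 = 35

35


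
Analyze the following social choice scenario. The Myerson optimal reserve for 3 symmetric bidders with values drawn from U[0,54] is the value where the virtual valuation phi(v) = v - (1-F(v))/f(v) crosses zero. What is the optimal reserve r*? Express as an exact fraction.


Step 1: For U[0,54], F(v) = v/54 and f(v) = 1/54
Step 2: phi(v) = v - (1 - v/54)/(1/54) = v - (54 - v) = 2v - 54
Step 3: Set phi(r*) = 0: 2r* - 54 = 0
Step 4: r* = 54/2 = 27 (the number of bidders n = 3 does not enter)

27


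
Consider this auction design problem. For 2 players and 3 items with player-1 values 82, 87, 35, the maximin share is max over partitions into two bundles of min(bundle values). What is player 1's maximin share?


Step 1: Item values = 82, 87, 35
Step 2: Enumerate all 2-bundle partitions and take the smaller bundle:
  Partition 1: {82} vs {87,35} -> bundles 82, 122; min = 82
  Partition 2: {87} vs {82,35} -> bundles 87, 117; min = 87
  Partition 3: {35} vs {82,87} -> bundles 35, 169; min = 35
Step 3: MMS = max(82, 87, 35) = 87

87


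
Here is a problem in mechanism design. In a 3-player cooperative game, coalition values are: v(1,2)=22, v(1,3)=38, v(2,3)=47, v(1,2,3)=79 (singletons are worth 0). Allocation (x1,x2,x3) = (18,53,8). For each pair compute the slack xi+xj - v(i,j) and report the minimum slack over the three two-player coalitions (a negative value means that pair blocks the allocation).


Step 1: Slack for coalition (1,2): x1+x2 - v12 = 71 - 22 = 49
Step 2: Slack for coalition (1,3): x1+x3 - v13 = 26 - 38 = -12
Step 3: Slack for coalition (2,3): x2+x3 - v23 = 61 - 47 = 14
Step 4: Minimum slack = min(49, -12, 14) = -12, attained by (1,3); coalition (1,3) can block (slack < 0), so the allocation is not in the core

-12


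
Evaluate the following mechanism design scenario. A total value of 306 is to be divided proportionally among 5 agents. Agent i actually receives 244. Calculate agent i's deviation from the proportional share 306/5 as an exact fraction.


Step 1: Proportional share = 306/5
Step 2: Agent's actual allocation = 244
Step 3: Excess = 244 - 306/5 = 914/5

914/5


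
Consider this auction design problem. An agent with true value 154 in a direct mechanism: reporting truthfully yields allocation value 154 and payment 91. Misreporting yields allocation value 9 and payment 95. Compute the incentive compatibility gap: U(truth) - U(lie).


Step 1: U(truth) = value - payment = 154 - 91 = 63
Step 2: U(lie) = allocation - payment = 9 - 95 = -86
Step 3: IC gap = 63 - (-86) = 149

149


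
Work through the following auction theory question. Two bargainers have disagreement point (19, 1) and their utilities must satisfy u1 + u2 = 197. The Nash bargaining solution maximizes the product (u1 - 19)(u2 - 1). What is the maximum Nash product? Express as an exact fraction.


Step 1: The Nash solution splits surplus symmetrically above the disagreement point
Step 2: u1 = (total + d1 - d2)/2 = (197 + 19 - 1)/2 = 215/2
Step 3: u2 = (total - d1 + d2)/2 = (197 - 19 + 1)/2 = 179/2
Step 4: Nash product = (215/2 - 19) * (179/2 - 1)
Step 5: = 177/2 * 177/2 = 31329/4

31329/4


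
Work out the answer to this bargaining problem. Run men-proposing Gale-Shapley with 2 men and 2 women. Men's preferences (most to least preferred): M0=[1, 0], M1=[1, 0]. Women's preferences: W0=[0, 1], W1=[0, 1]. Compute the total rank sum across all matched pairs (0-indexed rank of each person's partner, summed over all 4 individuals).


Step 1: Run Gale-Shapley (men propose, women hold best offer):
  M0 proposes to W1; she accepts
  M1 proposes to W1; rejected
  M1 proposes to W0; she accepts
Step 2: Final matching: W0-M1, W1-M0
Step 3: 0-indexed ranks (man's rank of his match, then woman's): 1 + 1 + 0 + 0
Step 4: Total rank sum = 2

2


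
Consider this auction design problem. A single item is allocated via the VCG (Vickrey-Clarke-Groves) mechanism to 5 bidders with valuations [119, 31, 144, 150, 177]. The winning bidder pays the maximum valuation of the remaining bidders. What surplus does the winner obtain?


Step 1: The winner is the agent with the highest value: agent 4 with value 177
Step 2: Values of other agents: [119, 31, 144, 150]
Step 3: VCG payment = max of others' values = 150
Step 4: Surplus = 177 - 150 = 27

27


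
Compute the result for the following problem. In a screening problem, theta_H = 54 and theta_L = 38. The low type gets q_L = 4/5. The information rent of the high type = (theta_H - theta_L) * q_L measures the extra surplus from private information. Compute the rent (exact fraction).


Step 1: theta_H - theta_L = 54 - 38 = 16
Step 2: Information rent = (theta_H - theta_L) * q_L
Step 3: = 16 * 4/5
Step 4: = 64/5

64/5


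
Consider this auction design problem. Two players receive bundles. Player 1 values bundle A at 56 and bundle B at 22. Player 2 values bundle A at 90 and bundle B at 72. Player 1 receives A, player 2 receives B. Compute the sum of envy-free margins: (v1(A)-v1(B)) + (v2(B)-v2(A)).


Step 1: Player 1's margin = v1(A) - v1(B) = 56 - 22 = 34
Step 2: Player 2's margin = v2(B) - v2(A) = 72 - 90 = -18
Step 3: Total margin = 34 + -18 = 16

16


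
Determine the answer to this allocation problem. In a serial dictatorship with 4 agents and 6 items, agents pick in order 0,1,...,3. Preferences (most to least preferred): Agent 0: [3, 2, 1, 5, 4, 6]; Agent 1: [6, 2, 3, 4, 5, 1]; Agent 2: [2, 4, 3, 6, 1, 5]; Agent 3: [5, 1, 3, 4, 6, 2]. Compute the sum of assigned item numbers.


Step 1: Agent 0 picks item 3
Step 2: Agent 1 picks item 6
Step 3: Agent 2 picks item 2
Step 4: Agent 3 picks item 5
Step 5: Sum = 3 + 6 + 2 + 5 = 16

16


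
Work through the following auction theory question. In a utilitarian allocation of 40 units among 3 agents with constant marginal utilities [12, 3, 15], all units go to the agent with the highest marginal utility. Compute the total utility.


Step 1: The marginal utilities are [12, 3, 15]
Step 2: The highest marginal utility is 15
Step 3: All 40 units go to that agent
Step 4: Total utility = 15 * 40 = 600

600


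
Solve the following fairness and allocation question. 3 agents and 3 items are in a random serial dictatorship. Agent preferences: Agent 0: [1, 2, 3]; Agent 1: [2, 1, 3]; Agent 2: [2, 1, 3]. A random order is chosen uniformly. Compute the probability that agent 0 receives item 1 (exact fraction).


Step 1: Agent 0 wants item 1
Step 2: There are 6 possible orderings of agents
Step 3: In 4 orderings, agent 0 gets item 1
Step 4: Probability = 4/6 = 2/3

2/3


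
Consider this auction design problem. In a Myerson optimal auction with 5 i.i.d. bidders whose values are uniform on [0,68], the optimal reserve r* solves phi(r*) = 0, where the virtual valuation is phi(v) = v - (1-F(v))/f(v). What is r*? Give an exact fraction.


Step 1: For U[0,68], F(v) = v/68 and f(v) = 1/68
Step 2: phi(v) = v - (1 - v/68)/(1/68) = v - (68 - v) = 2v - 68
Step 3: Set phi(r*) = 0: 2r* - 68 = 0
Step 4: r* = 68/2 = 34 (the number of bidders n = 5 does not enter)

34


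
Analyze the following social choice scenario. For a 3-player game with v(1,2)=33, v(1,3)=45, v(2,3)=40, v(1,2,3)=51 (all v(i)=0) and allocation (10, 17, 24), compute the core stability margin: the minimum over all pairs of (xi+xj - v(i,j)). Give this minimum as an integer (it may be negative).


Step 1: Slack for coalition (1,2): x1+x2 - v12 = 27 - 33 = -6
Step 2: Slack for coalition (1,3): x1+x3 - v13 = 34 - 45 = -11
Step 3: Slack for coalition (2,3): x2+x3 - v23 = 41 - 40 = 1
Step 4: Minimum slack = min(-6, -11, 1) = -11, attained by (1,3); coalition (1,3) can block (slack < 0), so the allocation is not in the core

-11


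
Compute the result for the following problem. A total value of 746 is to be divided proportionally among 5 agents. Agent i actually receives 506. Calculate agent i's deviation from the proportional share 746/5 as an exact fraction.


Step 1: Proportional share = 746/5
Step 2: Agent's actual allocation = 506
Step 3: Excess = 506 - 746/5 = 1784/5

1784/5


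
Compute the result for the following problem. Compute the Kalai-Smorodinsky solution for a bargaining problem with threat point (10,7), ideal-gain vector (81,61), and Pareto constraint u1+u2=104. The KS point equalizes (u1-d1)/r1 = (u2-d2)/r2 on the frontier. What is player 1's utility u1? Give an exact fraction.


Step 1: At the KS point, (u1-d1)/r1 = (u2-d2)/r2 = t and u1+u2 = 104
Step 2: u1 = d1 + r1*t and u2 = d2 + r2*t, so (d1 + r1*t) + (d2 + r2*t) = 104
Step 3: t = (104 - 10 - 7)/(81 + 61) = 87/142
Step 4: u1 = d1 + r1*t = 10 + 81 * 87/142 = 8467/142
Step 5: (Check: u2 = d2 + r2*t = 6301/142; u1+u2 = 8467/142 + 6301/142 = 104, on the frontier.)

8467/142


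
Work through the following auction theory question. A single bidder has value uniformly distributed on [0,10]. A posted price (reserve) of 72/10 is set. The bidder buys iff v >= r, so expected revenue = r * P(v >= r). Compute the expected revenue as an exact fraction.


Step 1: Posted price r = 36/5, value support [0,10]
Step 2: P(v >= r) = (10 - 36/5)/10 = 7/25
Step 3: Expected revenue = r * P(v >= r) = 36/5 * 7/25
Step 4: Revenue = 252/125

252/125


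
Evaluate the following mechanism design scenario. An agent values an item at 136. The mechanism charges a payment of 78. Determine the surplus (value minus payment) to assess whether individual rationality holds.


Step 1: Surplus = value - payment = 136 - 78 = 58
Step 2: IR is satisfied (surplus >= 0)

58


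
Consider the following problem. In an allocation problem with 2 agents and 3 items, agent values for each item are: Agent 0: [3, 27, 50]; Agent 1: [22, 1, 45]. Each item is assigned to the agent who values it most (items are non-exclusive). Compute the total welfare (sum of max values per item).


Step 1: For each item, find the maximum value among all agents.
Step 2: Item 0 -> Agent 1 (value 22)
Step 3: Item 1 -> Agent 0 (value 27)
Step 4: Item 2 -> Agent 0 (value 50)
Step 5: Total welfare = 22 + 27 + 50 = 99

99


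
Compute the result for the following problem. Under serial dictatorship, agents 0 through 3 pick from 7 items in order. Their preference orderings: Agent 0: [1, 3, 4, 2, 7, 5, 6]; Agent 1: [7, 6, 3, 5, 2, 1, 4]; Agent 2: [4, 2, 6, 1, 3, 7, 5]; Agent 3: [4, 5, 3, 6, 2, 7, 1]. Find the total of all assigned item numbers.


Step 1: Agent 0 picks item 1
Step 2: Agent 1 picks item 7
Step 3: Agent 2 picks item 4
Step 4: Agent 3 picks item 5
Step 5: Sum = 1 + 7 + 4 + 5 = 17

17


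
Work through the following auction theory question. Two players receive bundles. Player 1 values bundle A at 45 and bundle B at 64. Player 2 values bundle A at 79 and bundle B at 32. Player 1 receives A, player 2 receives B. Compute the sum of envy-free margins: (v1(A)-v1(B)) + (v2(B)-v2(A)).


Step 1: Player 1's margin = v1(A) - v1(B) = 45 - 64 = -19
Step 2: Player 2's margin = v2(B) - v2(A) = 32 - 79 = -47
Step 3: Total margin = -19 + -47 = -66

-66


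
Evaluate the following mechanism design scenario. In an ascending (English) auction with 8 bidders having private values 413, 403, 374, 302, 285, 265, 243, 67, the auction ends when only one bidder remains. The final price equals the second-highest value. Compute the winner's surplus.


Step 1: Identify the highest value: 413
Step 2: Identify the second-highest value: 403
Step 3: The final price = second-highest value = 403
Step 4: Surplus = 413 - 403 = 10

10


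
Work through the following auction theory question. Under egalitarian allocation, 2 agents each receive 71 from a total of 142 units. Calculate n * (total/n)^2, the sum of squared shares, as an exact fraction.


Step 1: Each agent's share = 142/2 = 71
Step 2: Square of each share = (71)^2 = 5041
Step 3: Sum of squares = 2 * 5041 = 10082

10082


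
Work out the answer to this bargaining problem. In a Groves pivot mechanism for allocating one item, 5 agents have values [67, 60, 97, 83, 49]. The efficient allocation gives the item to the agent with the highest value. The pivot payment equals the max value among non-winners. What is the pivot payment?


Step 1: The efficient winner is agent 2 with value 97
Step 2: Other agents' values: [67, 60, 83, 49]
Step 3: Pivot payment = max(others) = 83
Step 4: The winner pays 83

83


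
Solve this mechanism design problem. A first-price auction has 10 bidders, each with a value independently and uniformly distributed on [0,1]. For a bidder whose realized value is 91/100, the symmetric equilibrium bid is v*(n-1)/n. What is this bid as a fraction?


Step 1: The symmetric BNE bidding function is b(v) = v * (n-1) / n
Step 2: Substitute v = 91/100 and n = 10
Step 3: b = 91/100 * 9/10
Step 4: b = 819/1000

819/1000


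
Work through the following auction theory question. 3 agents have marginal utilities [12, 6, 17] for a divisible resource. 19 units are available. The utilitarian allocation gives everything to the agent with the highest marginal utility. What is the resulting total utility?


Step 1: The marginal utilities are [12, 6, 17]
Step 2: The highest marginal utility is 17
Step 3: All 19 units go to that agent
Step 4: Total utility = 17 * 19 = 323

323


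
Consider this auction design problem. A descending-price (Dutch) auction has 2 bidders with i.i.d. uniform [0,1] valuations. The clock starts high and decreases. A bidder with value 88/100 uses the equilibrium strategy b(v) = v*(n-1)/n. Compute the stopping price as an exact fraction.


Step 1: Dutch auctions are strategically equivalent to first-price auctions
Step 2: The equilibrium bid is b(v) = v*(n-1)/n
Step 3: b = 22/25 * 1/2
Step 4: b = 11/25

11/25


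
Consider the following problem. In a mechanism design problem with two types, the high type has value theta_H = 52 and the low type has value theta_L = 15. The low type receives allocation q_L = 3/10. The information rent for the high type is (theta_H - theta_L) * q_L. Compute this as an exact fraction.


Step 1: theta_H - theta_L = 52 - 15 = 37
Step 2: Information rent = (theta_H - theta_L) * q_L
Step 3: = 37 * 3/10
Step 4: = 111/10

111/10


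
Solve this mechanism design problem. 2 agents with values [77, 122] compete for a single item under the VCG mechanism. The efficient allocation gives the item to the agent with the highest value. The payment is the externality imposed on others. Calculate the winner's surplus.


Step 1: The winner is the agent with the highest value: agent 1 with value 122
Step 2: Values of other agents: [77]
Step 3: VCG payment = max of others' values = 77
Step 4: Surplus = 122 - 77 = 45

45


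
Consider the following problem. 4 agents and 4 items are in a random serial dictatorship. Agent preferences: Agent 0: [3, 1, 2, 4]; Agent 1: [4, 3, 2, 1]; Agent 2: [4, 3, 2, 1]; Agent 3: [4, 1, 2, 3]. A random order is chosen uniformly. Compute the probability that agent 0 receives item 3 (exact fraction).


Step 1: Agent 0 wants item 3
Step 2: There are 24 possible orderings of agents
Step 3: In 14 orderings, agent 0 gets item 3
Step 4: Probability = 14/24 = 7/12

7/12


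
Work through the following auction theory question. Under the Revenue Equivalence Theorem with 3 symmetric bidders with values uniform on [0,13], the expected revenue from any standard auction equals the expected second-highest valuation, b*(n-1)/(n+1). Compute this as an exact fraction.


Step 1: By Revenue Equivalence, expected revenue = b*(n-1)/(n+1)
Step 2: Substituting n = 3, b = 13
Step 3: Revenue = 13*(3-1)/(3+1) = 13*2/4
Step 4: Revenue = 26/4 = 13/2

13/2


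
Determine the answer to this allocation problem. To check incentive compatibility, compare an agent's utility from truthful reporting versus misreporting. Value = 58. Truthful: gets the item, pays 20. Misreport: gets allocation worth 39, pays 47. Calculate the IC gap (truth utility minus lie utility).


Step 1: U(truth) = value - payment = 58 - 20 = 38
Step 2: U(lie) = allocation - payment = 39 - 47 = -8
Step 3: IC gap = 38 - (-8) = 46

46


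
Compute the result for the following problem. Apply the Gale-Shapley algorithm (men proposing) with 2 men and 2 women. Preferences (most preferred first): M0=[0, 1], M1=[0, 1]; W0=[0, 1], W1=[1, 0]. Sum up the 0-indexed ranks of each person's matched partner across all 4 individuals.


Step 1: Run Gale-Shapley (men propose, women hold best offer):
  M0 proposes to W0; she accepts
  M1 proposes to W0; rejected
  M1 proposes to W1; she accepts
Step 2: Final matching: W0-M0, W1-M1
Step 3: 0-indexed ranks (man's rank of his match, then woman's): 0 + 0 + 1 + 0
Step 4: Total rank sum = 1

1


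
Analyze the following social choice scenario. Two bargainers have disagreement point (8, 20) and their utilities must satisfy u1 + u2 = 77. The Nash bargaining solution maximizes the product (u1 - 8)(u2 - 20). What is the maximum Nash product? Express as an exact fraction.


Step 1: The Nash solution splits surplus symmetrically above the disagreement point
Step 2: u1 = (total + d1 - d2)/2 = (77 + 8 - 20)/2 = 65/2
Step 3: u2 = (total - d1 + d2)/2 = (77 - 8 + 20)/2 = 89/2
Step 4: Nash product = (65/2 - 8) * (89/2 - 20)
Step 5: = 49/2 * 49/2 = 2401/4

2401/4


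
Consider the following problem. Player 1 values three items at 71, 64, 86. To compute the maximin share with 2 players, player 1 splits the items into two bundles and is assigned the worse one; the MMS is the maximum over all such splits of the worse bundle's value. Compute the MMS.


Step 1: Item values = 71, 64, 86
Step 2: Enumerate all 2-bundle partitions and take the smaller bundle:
  Partition 1: {71} vs {64,86} -> bundles 71, 150; min = 71
  Partition 2: {64} vs {71,86} -> bundles 64, 157; min = 64
  Partition 3: {86} vs {71,64} -> bundles 86, 135; min = 86
Step 3: MMS = max(71, 64, 86) = 86

86


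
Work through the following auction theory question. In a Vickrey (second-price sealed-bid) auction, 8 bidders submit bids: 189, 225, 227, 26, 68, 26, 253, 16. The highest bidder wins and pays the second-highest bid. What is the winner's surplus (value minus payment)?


Step 1: Sort bids in descending order: 253, 227, 225, 189, 68, 26, 26, 16
Step 2: The winning bid is the highest: 253
Step 3: The payment equals the second-highest bid: 227
Step 4: Surplus = winner's bid - payment = 253 - 227 = 26

26


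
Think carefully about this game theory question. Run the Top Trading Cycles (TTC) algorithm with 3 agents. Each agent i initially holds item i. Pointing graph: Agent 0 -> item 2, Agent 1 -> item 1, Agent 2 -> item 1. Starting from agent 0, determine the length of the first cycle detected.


Step 1: Trace the pointer graph from agent 0: 0 -> 2 -> 1 -> 1
Step 2: A cycle is detected when we revisit agent 1
Step 3: The cycle is: 1 -> 1
Step 4: Cycle length = 1

1


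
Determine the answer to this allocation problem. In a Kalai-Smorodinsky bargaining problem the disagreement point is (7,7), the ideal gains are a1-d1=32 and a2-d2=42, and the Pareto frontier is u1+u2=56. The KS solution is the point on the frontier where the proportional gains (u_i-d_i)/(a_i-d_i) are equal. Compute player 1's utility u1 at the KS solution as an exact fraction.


Step 1: At the KS point, (u1-d1)/r1 = (u2-d2)/r2 = t and u1+u2 = 56
Step 2: u1 = d1 + r1*t and u2 = d2 + r2*t, so (d1 + r1*t) + (d2 + r2*t) = 56
Step 3: t = (56 - 7 - 7)/(32 + 42) = 42/74 = 21/37
Step 4: u1 = d1 + r1*t = 7 + 32 * 21/37 = 931/37
Step 5: (Check: u2 = d2 + r2*t = 1141/37; u1+u2 = 931/37 + 1141/37 = 56, on the frontier.)

931/37


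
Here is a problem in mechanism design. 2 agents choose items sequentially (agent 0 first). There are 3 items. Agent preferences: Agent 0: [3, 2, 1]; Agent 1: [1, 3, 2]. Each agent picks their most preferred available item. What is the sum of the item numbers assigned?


Step 1: Agent 0 picks item 3
Step 2: Agent 1 picks item 1
Step 3: Sum = 3 + 1 = 4

4


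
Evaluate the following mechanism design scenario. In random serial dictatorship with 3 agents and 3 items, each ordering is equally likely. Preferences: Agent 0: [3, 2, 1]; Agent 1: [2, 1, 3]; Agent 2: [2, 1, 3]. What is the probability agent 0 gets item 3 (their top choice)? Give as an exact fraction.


Step 1: Agent 0 wants item 3
Step 2: There are 6 possible orderings of agents
Step 3: In 6 orderings, agent 0 gets item 3
Step 4: Probability = 6/6 = 1

1


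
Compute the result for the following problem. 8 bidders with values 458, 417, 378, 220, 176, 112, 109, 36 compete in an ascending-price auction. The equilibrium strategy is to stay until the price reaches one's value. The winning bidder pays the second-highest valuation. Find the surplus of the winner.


Step 1: Identify the highest value: 458
Step 2: Identify the second-highest value: 417
Step 3: The final price = second-highest value = 417
Step 4: Surplus = 458 - 417 = 41

41


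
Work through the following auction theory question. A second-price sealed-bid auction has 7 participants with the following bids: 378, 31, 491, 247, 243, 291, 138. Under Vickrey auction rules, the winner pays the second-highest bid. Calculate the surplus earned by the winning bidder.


Step 1: Sort bids in descending order: 491, 378, 291, 247, 243, 138, 31
Step 2: The winning bid is the highest: 491
Step 3: The payment equals the second-highest bid: 378
Step 4: Surplus = winner's bid - payment = 491 - 378 = 113

113


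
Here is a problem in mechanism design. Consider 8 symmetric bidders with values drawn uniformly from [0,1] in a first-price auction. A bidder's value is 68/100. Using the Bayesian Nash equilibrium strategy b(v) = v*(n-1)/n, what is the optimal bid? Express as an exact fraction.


Step 1: The symmetric BNE bidding function is b(v) = v * (n-1) / n
Step 2: Substitute v = 17/25 and n = 8
Step 3: b = 17/25 * 7/8
Step 4: b = 119/200

119/200


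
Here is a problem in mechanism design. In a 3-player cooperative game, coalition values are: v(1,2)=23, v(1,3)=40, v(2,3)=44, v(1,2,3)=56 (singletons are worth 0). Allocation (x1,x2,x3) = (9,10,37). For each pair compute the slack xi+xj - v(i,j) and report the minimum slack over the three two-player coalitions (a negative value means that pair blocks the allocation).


Step 1: Slack for coalition (1,2): x1+x2 - v12 = 19 - 23 = -4
Step 2: Slack for coalition (1,3): x1+x3 - v13 = 46 - 40 = 6
Step 3: Slack for coalition (2,3): x2+x3 - v23 = 47 - 44 = 3
Step 4: Minimum slack = min(-4, 6, 3) = -4, attained by (1,2); coalition (1,2) can block (slack < 0), so the allocation is not in the core

-4


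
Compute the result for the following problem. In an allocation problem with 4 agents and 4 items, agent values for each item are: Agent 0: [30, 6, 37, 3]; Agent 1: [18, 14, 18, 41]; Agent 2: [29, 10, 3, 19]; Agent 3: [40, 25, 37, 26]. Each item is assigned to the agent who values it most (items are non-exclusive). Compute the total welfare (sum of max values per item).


Step 1: For each item, find the maximum value among all agents.
Step 2: Item 0 -> Agent 3 (value 40)
Step 3: Item 1 -> Agent 3 (value 25)
Step 4: Item 2 -> Agent 0 (value 37)
Step 5: Item 3 -> Agent 1 (value 41)
Step 6: Total welfare = 40 + 25 + 37 + 41 = 143

143


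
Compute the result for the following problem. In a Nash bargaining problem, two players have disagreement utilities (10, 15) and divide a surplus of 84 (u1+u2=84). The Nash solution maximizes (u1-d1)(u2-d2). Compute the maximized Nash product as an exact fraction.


Step 1: The Nash solution splits surplus symmetrically above the disagreement point
Step 2: u1 = (total + d1 - d2)/2 = (84 + 10 - 15)/2 = 79/2
Step 3: u2 = (total - d1 + d2)/2 = (84 - 10 + 15)/2 = 89/2
Step 4: Nash product = (79/2 - 10) * (89/2 - 15)
Step 5: = 59/2 * 59/2 = 3481/4

3481/4


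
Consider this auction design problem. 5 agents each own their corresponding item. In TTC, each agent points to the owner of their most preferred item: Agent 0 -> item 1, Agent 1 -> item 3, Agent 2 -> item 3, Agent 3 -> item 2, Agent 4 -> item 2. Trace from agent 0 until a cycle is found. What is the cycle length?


Step 1: Trace the pointer graph from agent 0: 0 -> 1 -> 3 -> 2 -> 3
Step 2: A cycle is detected when we revisit agent 3
Step 3: The cycle is: 3 -> 2 -> 3
Step 4: Cycle length = 2

2


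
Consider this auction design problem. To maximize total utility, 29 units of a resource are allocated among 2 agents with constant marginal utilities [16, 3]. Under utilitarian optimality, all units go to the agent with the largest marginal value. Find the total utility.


Step 1: The marginal utilities are [16, 3]
Step 2: The highest marginal utility is 16
Step 3: All 29 units go to that agent
Step 4: Total utility = 16 * 29 = 464

464


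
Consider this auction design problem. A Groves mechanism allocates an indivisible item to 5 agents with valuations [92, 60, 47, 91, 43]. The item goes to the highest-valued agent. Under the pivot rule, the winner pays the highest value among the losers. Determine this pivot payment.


Step 1: The efficient winner is agent 0 with value 92
Step 2: Other agents' values: [60, 47, 91, 43]
Step 3: Pivot payment = max(others) = 91
Step 4: The winner pays 91

91


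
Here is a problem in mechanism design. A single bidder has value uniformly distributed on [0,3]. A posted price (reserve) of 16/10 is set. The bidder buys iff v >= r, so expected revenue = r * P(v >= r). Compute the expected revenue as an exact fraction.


Step 1: Posted price r = 8/5, value support [0,3]
Step 2: P(v >= r) = (3 - 8/5)/3 = 7/15
Step 3: Expected revenue = r * P(v >= r) = 8/5 * 7/15
Step 4: Revenue = 56/75

56/75


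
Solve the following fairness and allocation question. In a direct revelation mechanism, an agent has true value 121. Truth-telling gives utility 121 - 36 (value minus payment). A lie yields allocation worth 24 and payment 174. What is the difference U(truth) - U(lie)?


Step 1: U(truth) = value - payment = 121 - 36 = 85
Step 2: U(lie) = allocation - payment = 24 - 174 = -150
Step 3: IC gap = 85 - (-150) = 235

235


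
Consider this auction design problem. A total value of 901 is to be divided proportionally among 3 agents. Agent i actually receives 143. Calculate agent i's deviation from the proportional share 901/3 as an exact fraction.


Step 1: Proportional share = 901/3
Step 2: Agent's actual allocation = 143
Step 3: Excess = 143 - 901/3 = -472/3

-472/3


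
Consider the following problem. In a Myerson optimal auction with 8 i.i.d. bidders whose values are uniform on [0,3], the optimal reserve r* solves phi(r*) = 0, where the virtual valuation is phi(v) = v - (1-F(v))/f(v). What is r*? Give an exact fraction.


Step 1: For U[0,3], F(v) = v/3 and f(v) = 1/3
Step 2: phi(v) = v - (1 - v/3)/(1/3) = v - (3 - v) = 2v - 3
Step 3: Set phi(r*) = 0: 2r* - 3 = 0
Step 4: r* = 3/2 (the number of bidders n = 8 does not enter)

3/2


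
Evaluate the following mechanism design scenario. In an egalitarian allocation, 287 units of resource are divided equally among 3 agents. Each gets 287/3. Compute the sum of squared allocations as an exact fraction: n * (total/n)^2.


Step 1: Each agent's share = 287/3
Step 2: Square of each share = (287/3)^2 = 82369/9
Step 3: Sum of squares = 3 * 82369/9 = 82369/3

82369/3


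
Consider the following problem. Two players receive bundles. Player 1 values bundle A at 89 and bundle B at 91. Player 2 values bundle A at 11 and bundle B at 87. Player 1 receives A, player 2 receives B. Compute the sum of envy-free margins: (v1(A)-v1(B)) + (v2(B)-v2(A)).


Step 1: Player 1's margin = v1(A) - v1(B) = 89 - 91 = -2
Step 2: Player 2's margin = v2(B) - v2(A) = 87 - 11 = 76
Step 3: Total margin = -2 + 76 = 74

74


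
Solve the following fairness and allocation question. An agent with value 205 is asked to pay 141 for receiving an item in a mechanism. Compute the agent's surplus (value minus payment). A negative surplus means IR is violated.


Step 1: Surplus = value - payment = 205 - 141 = 64
Step 2: IR is satisfied (surplus >= 0)

64


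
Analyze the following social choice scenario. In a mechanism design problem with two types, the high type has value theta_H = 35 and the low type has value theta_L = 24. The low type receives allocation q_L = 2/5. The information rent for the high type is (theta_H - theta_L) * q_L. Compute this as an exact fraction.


Step 1: theta_H - theta_L = 35 - 24 = 11
Step 2: Information rent = (theta_H - theta_L) * q_L
Step 3: = 11 * 2/5
Step 4: = 22/5

22/5


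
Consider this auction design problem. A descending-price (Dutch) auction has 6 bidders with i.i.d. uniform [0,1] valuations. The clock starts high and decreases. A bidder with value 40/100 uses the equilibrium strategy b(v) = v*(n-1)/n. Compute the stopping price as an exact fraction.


Step 1: Dutch auctions are strategically equivalent to first-price auctions
Step 2: The equilibrium bid is b(v) = v*(n-1)/n
Step 3: b = 2/5 * 5/6
Step 4: b = 1/3

1/3


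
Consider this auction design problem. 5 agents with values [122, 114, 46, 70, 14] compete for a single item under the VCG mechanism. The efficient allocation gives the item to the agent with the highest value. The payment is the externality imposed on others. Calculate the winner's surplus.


Step 1: The winner is the agent with the highest value: agent 0 with value 122
Step 2: Values of other agents: [114, 46, 70, 14]
Step 3: VCG payment = max of others' values = 114
Step 4: Surplus = 122 - 114 = 8

8


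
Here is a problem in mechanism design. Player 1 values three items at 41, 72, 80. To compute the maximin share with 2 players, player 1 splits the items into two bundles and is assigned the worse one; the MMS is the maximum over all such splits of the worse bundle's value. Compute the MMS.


Step 1: Item values = 41, 72, 80
Step 2: Enumerate all 2-bundle partitions and take the smaller bundle:
  Partition 1: {41} vs {72,80} -> bundles 41, 152; min = 41
  Partition 2: {72} vs {41,80} -> bundles 72, 121; min = 72
  Partition 3: {80} vs {41,72} -> bundles 80, 113; min = 80
Step 3: MMS = max(41, 72, 80) = 80

80


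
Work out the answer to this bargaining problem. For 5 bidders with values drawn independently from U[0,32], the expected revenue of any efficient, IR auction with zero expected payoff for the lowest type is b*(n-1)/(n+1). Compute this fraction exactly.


Step 1: By Revenue Equivalence, expected revenue = b*(n-1)/(n+1)
Step 2: Substituting n = 5, b = 32
Step 3: Revenue = 32*(5-1)/(5+1) = 32*4/6
Step 4: Revenue = 128/6 = 64/3

64/3


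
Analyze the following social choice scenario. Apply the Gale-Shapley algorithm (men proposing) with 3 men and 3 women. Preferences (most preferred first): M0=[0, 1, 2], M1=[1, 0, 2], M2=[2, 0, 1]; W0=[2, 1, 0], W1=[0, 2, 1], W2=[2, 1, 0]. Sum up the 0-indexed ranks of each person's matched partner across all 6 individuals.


Step 1: Run Gale-Shapley (men propose, women hold best offer):
  M0 proposes to W0; she accepts
  M1 proposes to W1; she accepts
  M2 proposes to W2; she accepts
Step 2: Final matching: W0-M0, W1-M1, W2-M2
Step 3: 0-indexed ranks (man's rank of his match, then woman's): 0 + 2 + 0 + 2 + 0 + 0
Step 4: Total rank sum = 4

4


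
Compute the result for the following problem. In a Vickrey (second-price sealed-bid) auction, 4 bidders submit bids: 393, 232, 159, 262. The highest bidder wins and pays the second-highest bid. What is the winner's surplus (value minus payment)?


Step 1: Sort bids in descending order: 393, 262, 232, 159
Step 2: The winning bid is the highest: 393
Step 3: The payment equals the second-highest bid: 262
Step 4: Surplus = winner's bid - payment = 393 - 262 = 131

131


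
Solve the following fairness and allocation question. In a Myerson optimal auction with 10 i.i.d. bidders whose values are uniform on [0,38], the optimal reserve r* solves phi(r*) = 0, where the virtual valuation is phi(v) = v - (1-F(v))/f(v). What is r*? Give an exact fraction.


Step 1: For U[0,38], F(v) = v/38 and f(v) = 1/38
Step 2: phi(v) = v - (1 - v/38)/(1/38) = v - (38 - v) = 2v - 38
Step 3: Set phi(r*) = 0: 2r* - 38 = 0
Step 4: r* = 38/2 = 19 (the number of bidders n = 10 does not enter)

19


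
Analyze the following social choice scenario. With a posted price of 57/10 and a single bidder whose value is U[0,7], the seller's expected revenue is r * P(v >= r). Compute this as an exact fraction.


Step 1: Posted price r = 57/10, value support [0,7]
Step 2: P(v >= r) = (7 - 57/10)/7 = 13/70
Step 3: Expected revenue = r * P(v >= r) = 57/10 * 13/70
Step 4: Revenue = 741/700

741/700


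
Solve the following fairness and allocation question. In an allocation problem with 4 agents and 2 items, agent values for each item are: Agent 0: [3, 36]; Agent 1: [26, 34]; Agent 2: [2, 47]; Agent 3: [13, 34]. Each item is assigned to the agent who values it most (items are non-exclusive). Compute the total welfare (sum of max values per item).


Step 1: For each item, find the maximum value among all agents.
Step 2: Item 0 -> Agent 1 (value 26)
Step 3: Item 1 -> Agent 2 (value 47)
Step 4: Total welfare = 26 + 47 = 73

73


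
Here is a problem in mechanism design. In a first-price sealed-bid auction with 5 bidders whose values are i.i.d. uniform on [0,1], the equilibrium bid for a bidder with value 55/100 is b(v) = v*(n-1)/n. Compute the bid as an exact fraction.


Step 1: The symmetric BNE bidding function is b(v) = v * (n-1) / n
Step 2: Substitute v = 11/20 and n = 5
Step 3: b = 11/20 * 4/5
Step 4: b = 11/25

11/25


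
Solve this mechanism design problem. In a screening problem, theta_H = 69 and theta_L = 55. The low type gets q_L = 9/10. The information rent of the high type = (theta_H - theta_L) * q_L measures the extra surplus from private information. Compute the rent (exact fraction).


Step 1: theta_H - theta_L = 69 - 55 = 14
Step 2: Information rent = (theta_H - theta_L) * q_L
Step 3: = 14 * 9/10
Step 4: = 63/5

63/5


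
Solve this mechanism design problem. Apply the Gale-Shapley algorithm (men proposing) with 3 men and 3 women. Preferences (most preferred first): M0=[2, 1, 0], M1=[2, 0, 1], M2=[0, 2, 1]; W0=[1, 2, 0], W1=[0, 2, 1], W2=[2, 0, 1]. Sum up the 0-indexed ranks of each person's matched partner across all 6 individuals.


Step 1: Run Gale-Shapley (men propose, women hold best offer):
  M0 proposes to W2; she accepts
  M1 proposes to W2; rejected
  M1 proposes to W0; she accepts
  M2 proposes to W0; rejected
  M2 proposes to W2; she switches from M0
  M0 proposes to W1; she accepts
Step 2: Final matching: W0-M1, W1-M0, W2-M2
Step 3: 0-indexed ranks (man's rank of his match, then woman's): 1 + 0 + 1 + 0 + 1 + 0
Step 4: Total rank sum = 3

3


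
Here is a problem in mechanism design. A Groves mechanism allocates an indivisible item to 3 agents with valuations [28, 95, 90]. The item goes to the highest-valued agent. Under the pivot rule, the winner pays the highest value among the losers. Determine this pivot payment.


Step 1: The efficient winner is agent 1 with value 95
Step 2: Other agents' values: [28, 90]
Step 3: Pivot payment = max(others) = 90
Step 4: The winner pays 90

90


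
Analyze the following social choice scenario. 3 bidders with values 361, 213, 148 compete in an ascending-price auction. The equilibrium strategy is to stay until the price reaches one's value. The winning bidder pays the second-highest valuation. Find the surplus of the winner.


Step 1: Identify the highest value: 361
Step 2: Identify the second-highest value: 213
Step 3: The final price = second-highest value = 213
Step 4: Surplus = 361 - 213 = 148

148


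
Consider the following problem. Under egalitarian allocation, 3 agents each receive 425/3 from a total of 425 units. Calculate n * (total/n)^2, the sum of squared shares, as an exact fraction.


Step 1: Each agent's share = 425/3
Step 2: Square of each share = (425/3)^2 = 180625/9
Step 3: Sum of squares = 3 * 180625/9 = 180625/3

180625/3


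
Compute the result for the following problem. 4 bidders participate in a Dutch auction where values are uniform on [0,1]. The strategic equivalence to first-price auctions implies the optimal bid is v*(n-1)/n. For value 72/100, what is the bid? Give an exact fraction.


Step 1: Dutch auctions are strategically equivalent to first-price auctions
Step 2: The equilibrium bid is b(v) = v*(n-1)/n
Step 3: b = 18/25 * 3/4
Step 4: b = 27/50

27/50


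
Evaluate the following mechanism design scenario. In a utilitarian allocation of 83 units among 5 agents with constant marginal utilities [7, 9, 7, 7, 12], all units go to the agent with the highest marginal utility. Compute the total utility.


Step 1: The marginal utilities are [7, 9, 7, 7, 12]
Step 2: The highest marginal utility is 12
Step 3: All 83 units go to that agent
Step 4: Total utility = 12 * 83 = 996

996


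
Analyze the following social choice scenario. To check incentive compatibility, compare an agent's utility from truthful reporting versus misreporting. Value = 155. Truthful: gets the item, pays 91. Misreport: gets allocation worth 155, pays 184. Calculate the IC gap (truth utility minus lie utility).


Step 1: U(truth) = value - payment = 155 - 91 = 64
Step 2: U(lie) = allocation - payment = 155 - 184 = -29
Step 3: IC gap = 64 - (-29) = 93

93


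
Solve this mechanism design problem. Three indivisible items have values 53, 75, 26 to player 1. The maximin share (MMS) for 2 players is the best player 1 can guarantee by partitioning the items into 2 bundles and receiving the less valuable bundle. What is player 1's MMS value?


Step 1: Item values = 53, 75, 26
Step 2: Enumerate all 2-bundle partitions and take the smaller bundle:
  Partition 1: {53} vs {75,26} -> bundles 53, 101; min = 53
  Partition 2: {75} vs {53,26} -> bundles 75, 79; min = 75
  Partition 3: {26} vs {53,75} -> bundles 26, 128; min = 26
Step 3: MMS = max(53, 75, 26) = 75

75


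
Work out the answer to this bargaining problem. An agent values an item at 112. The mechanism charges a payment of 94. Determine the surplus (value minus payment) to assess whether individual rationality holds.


Step 1: Surplus = value - payment = 112 - 94 = 18
Step 2: IR is satisfied (surplus >= 0)

18


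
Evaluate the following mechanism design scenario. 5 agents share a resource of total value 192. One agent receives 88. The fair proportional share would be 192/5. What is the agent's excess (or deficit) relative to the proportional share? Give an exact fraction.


Step 1: Proportional share = 192/5
Step 2: Agent's actual allocation = 88
Step 3: Excess = 88 - 192/5 = 248/5

248/5


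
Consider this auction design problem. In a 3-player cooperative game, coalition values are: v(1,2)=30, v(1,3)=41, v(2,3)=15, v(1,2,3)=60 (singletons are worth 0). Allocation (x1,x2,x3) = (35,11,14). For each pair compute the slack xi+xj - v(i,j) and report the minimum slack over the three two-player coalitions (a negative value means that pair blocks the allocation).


Step 1: Slack for coalition (1,2): x1+x2 - v12 = 46 - 30 = 16
Step 2: Slack for coalition (1,3): x1+x3 - v13 = 49 - 41 = 8
Step 3: Slack for coalition (2,3): x2+x3 - v23 = 25 - 15 = 10
Step 4: Minimum slack = min(16, 8, 10) = 8, attained by (1,3); no pair can gain by deviating, so the allocation is in the core

8
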